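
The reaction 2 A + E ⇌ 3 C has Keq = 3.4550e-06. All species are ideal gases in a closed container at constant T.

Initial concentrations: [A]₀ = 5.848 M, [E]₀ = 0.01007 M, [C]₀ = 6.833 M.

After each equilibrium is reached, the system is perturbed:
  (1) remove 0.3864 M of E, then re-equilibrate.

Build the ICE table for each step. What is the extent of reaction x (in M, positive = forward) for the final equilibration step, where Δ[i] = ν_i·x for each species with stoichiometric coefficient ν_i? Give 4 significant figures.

Q₀ = 926.4 vs Keq = 3.4550e-06 ⇒ Q>K, reverse
Step 1:
                  A         E         C
  I           5.848   0.01007     6.833
  C           4.493     2.246    -6.739
  E           10.34     2.256   0.09411
  solve Keq expr → x = -2.246; check Q = 3.4550e-06
Then remove 0.3864 M of E.
Step 2:
                  A         E         C
  I           10.34      1.87   0.09411
  C        0.003774  0.001887 -0.005661
  E           10.34     1.872   0.08845
  solve Keq expr → x = -0.001887; check Q = 3.4550e-06

x = -0.001887 M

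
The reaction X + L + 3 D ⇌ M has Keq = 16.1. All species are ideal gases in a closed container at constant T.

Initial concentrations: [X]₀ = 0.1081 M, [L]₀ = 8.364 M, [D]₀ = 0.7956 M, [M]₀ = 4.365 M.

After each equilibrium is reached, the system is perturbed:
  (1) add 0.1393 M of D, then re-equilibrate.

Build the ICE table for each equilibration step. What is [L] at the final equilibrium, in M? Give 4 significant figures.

Q₀ = 9.587 vs Keq = 16.1 ⇒ Q<K, forward
Step 1:
                   X          L          D          M
  Initial     0.1081      8.364     0.7956      4.365
  Change    -0.02296   -0.02296   -0.06889    0.02296
  Equil      0.08514      8.341     0.7267      4.388
  solve Keq expr → x = 0.02296; check Q = 16.1
Then add 0.1393 M of D.
Step 2:
                   X          L          D          M
  Initial    0.08514      8.341      0.866      4.388
  Change    -0.02133   -0.02133   -0.06399    0.02133
  Equil      0.06381       8.32      0.802      4.409
  solve Keq expr → x = 0.02133; check Q = 16.1

[L]_eq = 8.32 M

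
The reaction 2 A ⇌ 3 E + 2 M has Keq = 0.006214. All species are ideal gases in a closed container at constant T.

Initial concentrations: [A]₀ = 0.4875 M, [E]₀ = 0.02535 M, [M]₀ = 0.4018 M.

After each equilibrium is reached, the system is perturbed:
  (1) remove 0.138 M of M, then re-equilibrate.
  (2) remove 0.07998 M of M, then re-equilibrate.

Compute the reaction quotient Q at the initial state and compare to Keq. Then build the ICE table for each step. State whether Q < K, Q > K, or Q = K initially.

Q₀ = 1.1066e-05 vs Keq = 0.006214 ⇒ Q<K, forward
Step 1:
                  A         E         M
  Initial    0.4875   0.02535    0.4018
  Change   -0.08958    0.1344   0.08958
  Equil      0.3979    0.1597    0.4914
  solve Keq expr → x = 0.04479; check Q = 0.006214
Then remove 0.138 M of M.
Step 2:
                  A         E         M
  Initial    0.3979    0.1597    0.3534
  Change   -0.01797   0.02695   0.01797
  Equil        0.38    0.1867    0.3713
  solve Keq expr → x = 0.008983; check Q = 0.006214
Then remove 0.07998 M of M.
Step 3:
                  A         E         M
  Initial      0.38    0.1867    0.2914
  Change   -0.01389   0.02084   0.01389
  Equil      0.3661    0.2075    0.3053
  solve Keq expr → x = 0.006946; check Q = 0.006214

Q₀ = 1.1066e-05; Q < K (proceeds forward)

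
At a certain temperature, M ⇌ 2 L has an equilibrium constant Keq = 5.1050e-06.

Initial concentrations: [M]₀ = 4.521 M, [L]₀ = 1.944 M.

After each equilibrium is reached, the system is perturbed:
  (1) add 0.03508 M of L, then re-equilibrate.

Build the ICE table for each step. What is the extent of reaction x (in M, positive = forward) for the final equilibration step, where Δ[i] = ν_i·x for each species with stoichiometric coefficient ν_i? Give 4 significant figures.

Q₀ = 0.8359 vs Keq = 5.1050e-06 ⇒ Q>K, reverse
Step 1:
                   M          L
  Initial      4.521      1.944
  Change      0.9694     -1.939
  Equil         5.49   0.005294
  solve Keq expr → x = -0.9694; check Q = 5.1050e-06
Then add 0.03508 M of L.
Step 2:
                   M          L
  Initial       5.49    0.04037
  Change     0.01754   -0.03507
  Equil        5.508   0.005303
  solve Keq expr → x = -0.01754; check Q = 5.1050e-06

x = -0.01754 M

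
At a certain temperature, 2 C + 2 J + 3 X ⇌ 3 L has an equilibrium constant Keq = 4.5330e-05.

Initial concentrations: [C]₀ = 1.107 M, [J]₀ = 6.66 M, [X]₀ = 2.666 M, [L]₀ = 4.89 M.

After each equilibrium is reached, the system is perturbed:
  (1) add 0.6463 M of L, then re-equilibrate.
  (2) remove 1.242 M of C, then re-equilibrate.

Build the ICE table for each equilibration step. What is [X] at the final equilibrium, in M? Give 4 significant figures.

Q₀ = 0.1135 vs Keq = 4.5330e-05 ⇒ Q>K, reverse
Step 1:
                   C          J          X          L
  init         1.107       6.66      2.666       4.89
  Δ             2.03       2.03      3.045     -3.045
  eq           3.137       8.69      5.711      1.845
  solve Keq expr → x = -1.015; check Q = 4.5330e-05
Then add 0.6463 M of L.
Step 2:
                   C          J          X          L
  init         3.137       8.69      5.711      2.491
  Δ           0.2529     0.2529     0.3794    -0.3794
  eq            3.39      8.943      6.091      2.112
  solve Keq expr → x = -0.1265; check Q = 4.5330e-05
Then remove 1.242 M of C.
Step 3:
                   C          J          X          L
  init         2.148      8.943      6.091      2.112
  Δ           0.2202     0.2202     0.3303    -0.3303
  eq           2.368      9.163      6.421      1.781
  solve Keq expr → x = -0.1101; check Q = 4.5330e-05

[X]_eq = 6.421 M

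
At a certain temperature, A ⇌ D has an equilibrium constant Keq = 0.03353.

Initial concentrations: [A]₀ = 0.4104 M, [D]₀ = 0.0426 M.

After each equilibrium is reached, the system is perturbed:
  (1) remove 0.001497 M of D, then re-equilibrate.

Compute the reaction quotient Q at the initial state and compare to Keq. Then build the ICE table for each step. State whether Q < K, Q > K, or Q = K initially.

Q₀ = 0.1038; Q > K (proceeds reverse)

Q₀ = 0.1038 vs Keq = 0.03353 ⇒ Q>K, reverse
Step 1:
                    A           D
  init         0.4104      0.0426
  Δ            0.0279     -0.0279
  eq           0.4383      0.0147
  solve Keq expr → x = -0.0279; check Q = 0.03353
Then remove 0.001497 M of D.
Step 2:
                    A           D
  init         0.4383      0.0132
  Δ         -0.001448    0.001448
  eq           0.4369     0.01465
  solve Keq expr → x = 0.001448; check Q = 0.03353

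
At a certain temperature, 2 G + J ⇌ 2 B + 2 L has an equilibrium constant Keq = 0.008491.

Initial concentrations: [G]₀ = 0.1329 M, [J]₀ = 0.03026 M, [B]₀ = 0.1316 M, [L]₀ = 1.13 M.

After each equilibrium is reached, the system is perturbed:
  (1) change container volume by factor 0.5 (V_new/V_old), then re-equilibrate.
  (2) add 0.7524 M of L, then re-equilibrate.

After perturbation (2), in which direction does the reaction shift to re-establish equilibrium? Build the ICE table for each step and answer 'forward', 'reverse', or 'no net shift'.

Q₀ = 41.38 vs Keq = 0.008491 ⇒ Q>K, reverse
Step 1:
                   G          J          B          L
  init        0.1329    0.03026     0.1316       1.13
  Δ           0.1244    0.06221    -0.1244    -0.1244
  eq          0.2573    0.09247   0.007171      1.006
  solve Keq expr → x = -0.06221; check Q = 0.008491
Then change container volume by factor 0.5 (V_new/V_old).
Step 2:
                   G          J          B          L
  init        0.5147     0.1849    0.01434      2.011
  Δ         0.004044   0.002022  -0.004044  -0.004044
  eq          0.5187      0.187     0.0103      2.007
  solve Keq expr → x = -0.002022; check Q = 0.008491
Then add 0.7524 M of L.
Step 3:
                   G          J          B          L
  init        0.5187      0.187     0.0103      2.759
  Δ         0.002733   0.001367  -0.002733  -0.002733
  eq          0.5214     0.1883   0.007564      2.757
  solve Keq expr → x = -0.001367; check Q = 0.008491

Direction: reverse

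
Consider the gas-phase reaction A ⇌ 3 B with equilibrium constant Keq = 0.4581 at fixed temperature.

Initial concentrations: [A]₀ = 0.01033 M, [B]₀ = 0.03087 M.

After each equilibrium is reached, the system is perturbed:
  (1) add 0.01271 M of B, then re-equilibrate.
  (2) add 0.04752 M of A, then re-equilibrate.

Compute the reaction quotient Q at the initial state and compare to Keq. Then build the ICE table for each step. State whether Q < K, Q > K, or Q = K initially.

Q₀ = 0.002848 vs Keq = 0.4581 ⇒ Q<K, forward
Step 1:
                  A         B
  I         0.01033   0.03087
  C       -0.009849   0.02955
  E       4.8138e-04   0.06042
  solve Keq expr → x = 0.009849; check Q = 0.4581
Then add 0.01271 M of B.
Step 2:
                  A         B
  I       4.8138e-04   0.07313
  C       3.3727e-04 -0.001012
  E       8.1865e-04   0.07211
  solve Keq expr → x = -3.3727e-04; check Q = 0.4581
Then add 0.04752 M of A.
Step 3:
                  A         B
  I         0.04834   0.07211
  C        -0.03575    0.1072
  E         0.01259    0.1793
  solve Keq expr → x = 0.03575; check Q = 0.4581

Q₀ = 0.002848; Q < K (proceeds forward)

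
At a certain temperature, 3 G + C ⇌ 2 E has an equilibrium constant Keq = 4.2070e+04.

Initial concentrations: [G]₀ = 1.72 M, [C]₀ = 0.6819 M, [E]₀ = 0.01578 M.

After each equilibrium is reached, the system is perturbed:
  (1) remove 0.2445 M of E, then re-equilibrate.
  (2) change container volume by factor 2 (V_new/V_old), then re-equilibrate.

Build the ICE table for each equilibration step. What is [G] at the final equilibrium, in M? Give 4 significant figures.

[G]_eq = 0.04032 M

Q₀ = 7.1764e-05 vs Keq = 4.2070e+04 ⇒ Q<K, forward
Step 1:
                    G           C           E
  init           1.72      0.6819     0.01578
  Δ            -1.659     -0.5529       1.106
  eq          0.06142       0.129       1.122
  solve Keq expr → x = 0.5529; check Q = 4.2070e+04
Then remove 0.2445 M of E.
Step 2:
                    G           C           E
  init        0.06142       0.129       0.877
  Δ         -0.008662   -0.002887    0.005775
  eq          0.05276      0.1262      0.8828
  solve Keq expr → x = 0.002887; check Q = 4.2070e+04
Then change container volume by factor 2 (V_new/V_old).
Step 3:
                    G           C           E
  init        0.02638     0.06308      0.4414
  Δ           0.01394    0.004646   -0.009292
  eq          0.04032     0.06772      0.4321
  solve Keq expr → x = -0.004646; check Q = 4.2070e+04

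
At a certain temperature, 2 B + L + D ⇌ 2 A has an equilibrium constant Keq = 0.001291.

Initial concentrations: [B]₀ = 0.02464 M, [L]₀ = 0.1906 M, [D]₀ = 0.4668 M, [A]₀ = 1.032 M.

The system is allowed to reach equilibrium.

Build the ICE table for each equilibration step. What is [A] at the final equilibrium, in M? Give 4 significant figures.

[A]_eq = 0.03017 M

Q₀ = 1.9716e+04 vs Keq = 0.001291 ⇒ Q>K, reverse
Step 1:
                   B          L          D          A
  Initial    0.02464     0.1906     0.4668      1.032
  Change       1.002     0.5009     0.5009     -1.002
  Equil        1.026     0.6915     0.9677    0.03017
  solve Keq expr → x = -0.5009; check Q = 0.001291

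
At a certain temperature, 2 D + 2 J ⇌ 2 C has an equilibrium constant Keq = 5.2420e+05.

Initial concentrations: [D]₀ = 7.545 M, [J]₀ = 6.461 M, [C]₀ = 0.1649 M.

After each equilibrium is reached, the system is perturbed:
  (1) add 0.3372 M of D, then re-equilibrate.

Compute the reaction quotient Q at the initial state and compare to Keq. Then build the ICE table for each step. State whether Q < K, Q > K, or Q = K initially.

Q₀ = 1.1443e-05 vs Keq = 5.2420e+05 ⇒ Q<K, forward
Step 1:
                  D         J         C
  Initial     7.545     6.461    0.1649
  Change     -6.453    -6.453     6.453
  Equil       1.092  0.008367     6.618
  solve Keq expr → x = 3.226; check Q = 5.2420e+05
Then add 0.3372 M of D.
Step 2:
                  D         J         C
  Initial      1.43  0.008367     6.618
  Change  -0.001963 -0.001963  0.001963
  Equil       1.428  0.006404     6.619
  solve Keq expr → x = 9.8146e-04; check Q = 5.2420e+05

Q₀ = 1.1443e-05; Q < K (proceeds forward)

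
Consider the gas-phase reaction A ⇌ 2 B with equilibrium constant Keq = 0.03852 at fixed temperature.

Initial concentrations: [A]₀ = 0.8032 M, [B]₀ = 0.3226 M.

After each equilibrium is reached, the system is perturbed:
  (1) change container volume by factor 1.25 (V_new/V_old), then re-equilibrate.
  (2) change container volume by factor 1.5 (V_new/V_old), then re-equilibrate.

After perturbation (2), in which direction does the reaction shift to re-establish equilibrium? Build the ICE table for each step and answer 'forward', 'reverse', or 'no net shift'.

Q₀ = 0.1296 vs Keq = 0.03852 ⇒ Q>K, reverse
Step 1:
                   A          B
  init        0.8032     0.3226
  Δ          0.06962    -0.1392
  eq          0.8728     0.1834
  solve Keq expr → x = -0.06962; check Q = 0.03852
Then change container volume by factor 1.25 (V_new/V_old).
Step 2:
                   A          B
  init        0.6983     0.1467
  Δ        -0.008176    0.01635
  eq          0.6901      0.163
  solve Keq expr → x = 0.008176; check Q = 0.03852
Then change container volume by factor 1.5 (V_new/V_old).
Step 3:
                   A          B
  init        0.4601     0.1087
  Δ         -0.01139    0.02277
  eq          0.4487     0.1315
  solve Keq expr → x = 0.01139; check Q = 0.03852

Direction: forward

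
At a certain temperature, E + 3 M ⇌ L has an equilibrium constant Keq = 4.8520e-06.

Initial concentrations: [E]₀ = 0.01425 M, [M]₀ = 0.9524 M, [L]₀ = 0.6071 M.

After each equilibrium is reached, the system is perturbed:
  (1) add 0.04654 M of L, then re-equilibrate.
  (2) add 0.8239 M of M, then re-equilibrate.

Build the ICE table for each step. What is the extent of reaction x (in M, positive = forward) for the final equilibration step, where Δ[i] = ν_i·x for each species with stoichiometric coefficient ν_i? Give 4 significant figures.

x = 8.8939e-05 M

Q₀ = 49.32 vs Keq = 4.8520e-06 ⇒ Q>K, reverse
Step 1:
                   E          M          L
  Initial    0.01425     0.9524     0.6071
  Change       0.607      1.821     -0.607
  Equil       0.6213      2.774 6.4313e-05
  solve Keq expr → x = -0.607; check Q = 4.8520e-06
Then add 0.04654 M of L.
Step 2:
                   E          M          L
  Initial     0.6213      2.774     0.0466
  Change     0.04652     0.1396   -0.04652
  Equil       0.6678      2.913 8.0100e-05
  solve Keq expr → x = -0.04652; check Q = 4.8520e-06
Then add 0.8239 M of M.
Step 3:
                   E          M          L
  Initial     0.6678      3.737 8.0100e-05
  Change  -8.8939e-05 -2.6682e-04 8.8939e-05
  Equil       0.6677      3.737 1.6904e-04
  solve Keq expr → x = 8.8939e-05; check Q = 4.8520e-06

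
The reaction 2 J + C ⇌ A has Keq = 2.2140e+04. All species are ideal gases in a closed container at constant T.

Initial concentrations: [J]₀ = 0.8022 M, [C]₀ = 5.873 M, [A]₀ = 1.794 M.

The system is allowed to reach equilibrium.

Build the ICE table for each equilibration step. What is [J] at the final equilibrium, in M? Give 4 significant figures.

Q₀ = 0.4747 vs Keq = 2.2140e+04 ⇒ Q<K, forward
Step 1:
                   J          C          A
  Initial     0.8022      5.873      1.794
  Change     -0.7979     -0.399      0.399
  Equil     0.004254      5.474      2.193
  solve Keq expr → x = 0.399; check Q = 2.2140e+04

[J]_eq = 0.004254 M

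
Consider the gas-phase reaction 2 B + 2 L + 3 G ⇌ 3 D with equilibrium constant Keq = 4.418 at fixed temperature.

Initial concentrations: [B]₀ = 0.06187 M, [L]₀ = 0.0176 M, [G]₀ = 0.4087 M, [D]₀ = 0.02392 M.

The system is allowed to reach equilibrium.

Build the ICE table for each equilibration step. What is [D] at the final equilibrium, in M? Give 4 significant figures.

Q₀ = 169.1 vs Keq = 4.418 ⇒ Q>K, reverse
Step 1:
                   B          L          G          D
  I          0.06187     0.0176     0.4087    0.02392
  C          0.00892    0.00892    0.01338   -0.01338
  E          0.07079    0.02652     0.4221    0.01054
  solve Keq expr → x = -0.00446; check Q = 4.418

[D]_eq = 0.01054 M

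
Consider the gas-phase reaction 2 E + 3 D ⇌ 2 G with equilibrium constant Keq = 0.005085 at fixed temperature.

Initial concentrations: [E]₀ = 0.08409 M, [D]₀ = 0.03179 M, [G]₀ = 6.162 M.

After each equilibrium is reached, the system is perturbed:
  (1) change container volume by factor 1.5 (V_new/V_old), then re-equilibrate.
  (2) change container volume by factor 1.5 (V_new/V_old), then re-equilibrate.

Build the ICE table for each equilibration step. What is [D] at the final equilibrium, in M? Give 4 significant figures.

[D]_eq = 2.997 M

Q₀ = 1.6714e+08 vs Keq = 0.005085 ⇒ Q>K, reverse
Step 1:
                    E           D           G
  Initial     0.08409     0.03179       6.162
  Change        3.359       5.038      -3.359
  Equil         3.443        5.07       2.803
  solve Keq expr → x = -1.679; check Q = 0.005085
Then change container volume by factor 1.5 (V_new/V_old).
Step 2:
                    E           D           G
  Initial       2.295        3.38       1.869
  Change       0.3762      0.5643     -0.3762
  Equil         2.672       3.944       1.492
  solve Keq expr → x = -0.1881; check Q = 0.005085
Then change container volume by factor 1.5 (V_new/V_old).
Step 3:
                    E           D           G
  Initial       1.781        2.63       0.995
  Change       0.2452      0.3677     -0.2452
  Equil         2.026       2.997      0.7498
  solve Keq expr → x = -0.1226; check Q = 0.005085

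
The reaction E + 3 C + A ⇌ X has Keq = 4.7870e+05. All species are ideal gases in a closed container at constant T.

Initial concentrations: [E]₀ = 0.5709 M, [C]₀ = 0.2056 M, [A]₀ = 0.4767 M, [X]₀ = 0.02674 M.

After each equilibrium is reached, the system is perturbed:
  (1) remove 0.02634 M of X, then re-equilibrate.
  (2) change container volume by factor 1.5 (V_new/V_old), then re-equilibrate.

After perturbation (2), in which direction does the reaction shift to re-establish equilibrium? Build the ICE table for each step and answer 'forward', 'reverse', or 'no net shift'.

Q₀ = 11.31 vs Keq = 4.7870e+05 ⇒ Q<K, forward
Step 1:
                    E           C           A           X
  init         0.5709      0.2056      0.4767     0.02674
  Δ          -0.06529     -0.1959    -0.06529     0.06529
  eq           0.5056    0.009741      0.4114     0.09203
  solve Keq expr → x = 0.06529; check Q = 4.7870e+05
Then remove 0.02634 M of X.
Step 2:
                    E           C           A           X
  init         0.5056    0.009741      0.4114     0.06569
  Δ       -3.3874e-04   -0.001016 -3.3874e-04  3.3874e-04
  eq           0.5053    0.008724      0.4111     0.06603
  solve Keq expr → x = 3.3874e-04; check Q = 4.7870e+05
Then change container volume by factor 1.5 (V_new/V_old).
Step 3:
                    E           C           A           X
  init         0.3368    0.005816       0.274     0.04402
  Δ          0.001346    0.004039    0.001346   -0.001346
  eq           0.3382    0.009855      0.2754     0.04267
  solve Keq expr → x = -0.001346; check Q = 4.7870e+05

Direction: reverse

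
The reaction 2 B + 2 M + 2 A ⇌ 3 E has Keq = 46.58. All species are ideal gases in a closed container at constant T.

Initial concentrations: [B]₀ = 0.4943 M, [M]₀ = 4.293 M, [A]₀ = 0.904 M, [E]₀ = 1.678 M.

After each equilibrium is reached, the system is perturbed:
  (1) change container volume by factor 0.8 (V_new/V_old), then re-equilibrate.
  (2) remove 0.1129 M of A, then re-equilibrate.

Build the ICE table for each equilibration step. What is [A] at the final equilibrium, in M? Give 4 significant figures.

Q₀ = 1.284 vs Keq = 46.58 ⇒ Q<K, forward
Step 1:
                   B          M          A          E
  init        0.4943      4.293      0.904      1.678
  Δ          -0.3037    -0.3037    -0.3037     0.4555
  eq          0.1906      3.989     0.6003      2.133
  solve Keq expr → x = 0.1518; check Q = 46.58
Then change container volume by factor 0.8 (V_new/V_old).
Step 2:
                   B          M          A          E
  init        0.2383      4.987     0.7504      2.667
  Δ         -0.04723   -0.04723   -0.04723    0.07084
  eq          0.1911      4.939     0.7032      2.738
  solve Keq expr → x = 0.02361; check Q = 46.58
Then remove 0.1129 M of A.
Step 3:
                   B          M          A          E
  init        0.1911      4.939     0.5903      2.738
  Δ          0.02293    0.02293    0.02293   -0.03439
  eq           0.214      4.962     0.6132      2.703
  solve Keq expr → x = -0.01146; check Q = 46.58

[A]_eq = 0.6132 M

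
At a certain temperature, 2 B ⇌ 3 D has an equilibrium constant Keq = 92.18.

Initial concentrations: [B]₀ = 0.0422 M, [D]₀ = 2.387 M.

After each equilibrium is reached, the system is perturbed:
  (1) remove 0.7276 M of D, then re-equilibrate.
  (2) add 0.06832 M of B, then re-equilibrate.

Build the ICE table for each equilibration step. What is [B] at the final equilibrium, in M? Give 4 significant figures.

[B]_eq = 0.197 M

Q₀ = 7637 vs Keq = 92.18 ⇒ Q>K, reverse
Step 1:
                  B         D
  I          0.0422     2.387
  C          0.2538   -0.3807
  E           0.296     2.006
  solve Keq expr → x = -0.1269; check Q = 92.18
Then remove 0.7276 M of D.
Step 2:
                  B         D
  I           0.296     1.279
  C         -0.1141    0.1712
  E          0.1818      1.45
  solve Keq expr → x = 0.05707; check Q = 92.18
Then add 0.06832 M of B.
Step 3:
                  B         D
  I          0.2502      1.45
  C        -0.05312   0.07969
  E           0.197      1.53
  solve Keq expr → x = 0.02656; check Q = 92.18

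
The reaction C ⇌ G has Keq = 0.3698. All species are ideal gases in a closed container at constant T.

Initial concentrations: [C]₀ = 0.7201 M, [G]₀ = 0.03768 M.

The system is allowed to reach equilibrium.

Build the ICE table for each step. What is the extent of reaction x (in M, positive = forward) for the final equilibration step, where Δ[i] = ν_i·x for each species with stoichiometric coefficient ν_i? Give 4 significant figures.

x = 0.1669 M

Q₀ = 0.05233 vs Keq = 0.3698 ⇒ Q<K, forward
Step 1:
                    C           G
  Initial      0.7201     0.03768
  Change      -0.1669      0.1669
  Equil        0.5532      0.2046
  solve Keq expr → x = 0.1669; check Q = 0.3698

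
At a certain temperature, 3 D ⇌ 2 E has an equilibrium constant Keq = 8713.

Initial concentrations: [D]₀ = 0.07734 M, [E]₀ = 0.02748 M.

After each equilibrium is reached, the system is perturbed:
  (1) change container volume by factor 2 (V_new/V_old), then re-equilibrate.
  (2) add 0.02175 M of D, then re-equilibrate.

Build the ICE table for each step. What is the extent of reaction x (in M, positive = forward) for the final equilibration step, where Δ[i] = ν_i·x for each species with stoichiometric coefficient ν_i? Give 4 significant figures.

Q₀ = 1.632 vs Keq = 8713 ⇒ Q<K, forward
Step 1:
                    D           E
  init        0.07734     0.02748
  Δ          -0.06882     0.04588
  eq         0.008516     0.07336
  solve Keq expr → x = 0.02294; check Q = 8713
Then change container volume by factor 2 (V_new/V_old).
Step 2:
                    D           E
  init       0.004258     0.03668
  Δ          0.001039 -6.9270e-04
  eq         0.005297     0.03599
  solve Keq expr → x = -3.4635e-04; check Q = 8713
Then add 0.02175 M of D.
Step 3:
                    D           E
  init        0.02705     0.03599
  Δ          -0.02048     0.01366
  eq         0.006564     0.04964
  solve Keq expr → x = 0.006828; check Q = 8713

x = 0.006828 M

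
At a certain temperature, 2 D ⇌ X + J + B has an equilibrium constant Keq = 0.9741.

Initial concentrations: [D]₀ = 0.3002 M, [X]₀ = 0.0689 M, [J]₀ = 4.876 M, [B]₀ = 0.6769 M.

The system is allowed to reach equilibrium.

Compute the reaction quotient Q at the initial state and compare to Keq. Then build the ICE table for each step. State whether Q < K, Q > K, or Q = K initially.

Q₀ = 2.523 vs Keq = 0.9741 ⇒ Q>K, reverse
Step 1:
                    D           X           J           B
  init         0.3002      0.0689       4.876      0.6769
  Δ           0.05813    -0.02907    -0.02907    -0.02907
  eq           0.3583     0.03983       4.847      0.6478
  solve Keq expr → x = -0.02907; check Q = 0.9741

Q₀ = 2.523; Q > K (proceeds reverse)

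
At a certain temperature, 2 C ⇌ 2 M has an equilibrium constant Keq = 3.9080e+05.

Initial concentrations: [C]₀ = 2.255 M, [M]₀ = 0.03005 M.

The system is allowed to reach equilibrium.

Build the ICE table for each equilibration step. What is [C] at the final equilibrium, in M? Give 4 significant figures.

Q₀ = 1.7758e-04 vs Keq = 3.9080e+05 ⇒ Q<K, forward
Step 1:
                  C         M
  Initial     2.255   0.03005
  Change     -2.251     2.251
  Equil    0.003649     2.281
  solve Keq expr → x = 1.126; check Q = 3.9080e+05

[C]_eq = 0.003649 M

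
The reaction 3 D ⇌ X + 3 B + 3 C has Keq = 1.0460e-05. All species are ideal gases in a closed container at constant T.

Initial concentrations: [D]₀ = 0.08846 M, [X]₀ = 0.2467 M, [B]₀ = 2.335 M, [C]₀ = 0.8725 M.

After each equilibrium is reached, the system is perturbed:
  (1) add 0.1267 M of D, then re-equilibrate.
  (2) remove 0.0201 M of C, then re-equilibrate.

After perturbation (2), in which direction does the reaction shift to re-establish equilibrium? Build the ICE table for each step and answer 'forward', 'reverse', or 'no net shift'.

Direction: forward

Q₀ = 3014 vs Keq = 1.0460e-05 ⇒ Q>K, reverse
Step 1:
                    D           X           B           C
  init        0.08846      0.2467       2.335      0.8725
  Δ            0.7383     -0.2461     -0.7383     -0.7383
  eq           0.8268  6.0078e-04       1.597      0.1342
  solve Keq expr → x = -0.2461; check Q = 1.0460e-05
Then add 0.1267 M of D.
Step 2:
                    D           X           B           C
  init         0.9535  6.0078e-04       1.597      0.1342
  Δ       -8.9533e-04  2.9844e-04  8.9533e-04  8.9533e-04
  eq           0.9526  8.9922e-04       1.598      0.1351
  solve Keq expr → x = 2.9844e-04; check Q = 1.0460e-05
Then remove 0.0201 M of C.
Step 3:
                    D           X           B           C
  init         0.9526  8.9922e-04       1.598       0.115
  Δ          -0.00148  4.9344e-04     0.00148     0.00148
  eq           0.9511    0.001393       1.599      0.1165
  solve Keq expr → x = 4.9344e-04; check Q = 1.0460e-05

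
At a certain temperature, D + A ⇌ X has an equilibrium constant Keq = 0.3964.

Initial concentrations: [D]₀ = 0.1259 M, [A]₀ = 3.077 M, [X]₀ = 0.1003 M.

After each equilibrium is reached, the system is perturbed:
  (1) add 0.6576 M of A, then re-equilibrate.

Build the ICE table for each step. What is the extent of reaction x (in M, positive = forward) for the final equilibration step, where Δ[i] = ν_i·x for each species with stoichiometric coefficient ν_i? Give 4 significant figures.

Q₀ = 0.2589 vs Keq = 0.3964 ⇒ Q<K, forward
Step 1:
                  D         A         X
  init       0.1259     3.077    0.1003
  Δ        -0.02356  -0.02356   0.02356
  eq         0.1023     3.053    0.1239
  solve Keq expr → x = 0.02356; check Q = 0.3964
Then add 0.6576 M of A.
Step 2:
                  D         A         X
  init       0.1023     3.711    0.1239
  Δ        -0.01064  -0.01064   0.01064
  eq         0.0917       3.7    0.1345
  solve Keq expr → x = 0.01064; check Q = 0.3964

x = 0.01064 M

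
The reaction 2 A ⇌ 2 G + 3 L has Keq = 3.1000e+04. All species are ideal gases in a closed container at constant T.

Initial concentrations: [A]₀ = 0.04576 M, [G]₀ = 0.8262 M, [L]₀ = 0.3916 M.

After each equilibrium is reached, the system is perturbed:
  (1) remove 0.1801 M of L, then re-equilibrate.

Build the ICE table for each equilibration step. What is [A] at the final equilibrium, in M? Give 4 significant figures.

Q₀ = 19.58 vs Keq = 3.1000e+04 ⇒ Q<K, forward
Step 1:
                   A          G          L
  init       0.04576     0.8262     0.3916
  Δ         -0.04423    0.04423    0.06634
  eq        0.001532     0.8704     0.4579
  solve Keq expr → x = 0.02211; check Q = 3.1000e+04
Then remove 0.1801 M of L.
Step 2:
                   A          G          L
  init      0.001532     0.8704     0.2778
  Δ       -8.0263e-04 8.0263e-04   0.001204
  eq      7.2940e-04     0.8712      0.279
  solve Keq expr → x = 4.0132e-04; check Q = 3.1000e+04

[A]_eq = 7.2940e-04 M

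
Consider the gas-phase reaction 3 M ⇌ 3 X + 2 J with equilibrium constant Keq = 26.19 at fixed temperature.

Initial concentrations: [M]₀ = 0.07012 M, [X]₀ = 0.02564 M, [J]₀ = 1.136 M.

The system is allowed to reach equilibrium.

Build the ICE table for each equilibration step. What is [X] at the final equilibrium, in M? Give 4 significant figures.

Q₀ = 0.06309 vs Keq = 26.19 ⇒ Q<K, forward
Step 1:
                   M          X          J
  I          0.07012    0.02564      1.136
  C         -0.04411    0.04411    0.02941
  E          0.02601    0.06975      1.165
  solve Keq expr → x = 0.0147; check Q = 26.19

[X]_eq = 0.06975 M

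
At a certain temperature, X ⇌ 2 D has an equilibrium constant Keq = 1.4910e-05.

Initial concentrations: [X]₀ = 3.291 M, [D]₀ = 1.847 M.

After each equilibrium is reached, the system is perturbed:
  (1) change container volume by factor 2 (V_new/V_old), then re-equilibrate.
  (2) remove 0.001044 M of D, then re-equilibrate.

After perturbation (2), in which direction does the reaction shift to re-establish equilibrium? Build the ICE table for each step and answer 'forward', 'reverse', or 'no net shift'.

Q₀ = 1.037 vs Keq = 1.4910e-05 ⇒ Q>K, reverse
Step 1:
                  X         D
  Initial     3.291     1.847
  Change     0.9195    -1.839
  Equil       4.211  0.007923
  solve Keq expr → x = -0.9195; check Q = 1.4910e-05
Then change container volume by factor 2 (V_new/V_old).
Step 2:
                  X         D
  Initial     2.105  0.003962
  Change  -8.1994e-04   0.00164
  Equil       2.104  0.005602
  solve Keq expr → x = 8.1994e-04; check Q = 1.4910e-05
Then remove 0.001044 M of D.
Step 3:
                  X         D
  Initial     2.104  0.004558
  Change  -5.2165e-04  0.001043
  Equil       2.104  0.005601
  solve Keq expr → x = 5.2165e-04; check Q = 1.4910e-05

Direction: forward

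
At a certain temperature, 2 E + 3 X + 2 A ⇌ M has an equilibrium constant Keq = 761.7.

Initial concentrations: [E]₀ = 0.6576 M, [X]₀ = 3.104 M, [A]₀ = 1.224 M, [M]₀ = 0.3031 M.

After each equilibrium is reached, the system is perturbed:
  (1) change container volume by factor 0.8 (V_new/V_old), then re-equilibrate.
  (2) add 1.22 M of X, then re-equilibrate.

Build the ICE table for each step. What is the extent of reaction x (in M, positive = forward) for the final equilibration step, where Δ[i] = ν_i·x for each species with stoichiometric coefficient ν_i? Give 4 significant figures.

x = 0.002193 M

Q₀ = 0.01564 vs Keq = 761.7 ⇒ Q<K, forward
Step 1:
                  E         X         A         M
  I          0.6576     3.104     1.224    0.3031
  C         -0.6419   -0.9629   -0.6419     0.321
  E         0.01569     2.141    0.5821    0.6241
  solve Keq expr → x = 0.321; check Q = 761.7
Then change container volume by factor 0.8 (V_new/V_old).
Step 2:
                  E         X         A         M
  I         0.01962     2.676    0.7276    0.7801
  C       -0.009332    -0.014 -0.009332  0.004666
  E         0.01029     2.662    0.7183    0.7847
  solve Keq expr → x = 0.004666; check Q = 761.7
Then add 1.22 M of X.
Step 3:
                  E         X         A         M
  I         0.01029     3.882    0.7183    0.7847
  C       -0.004386 -0.006579 -0.004386  0.002193
  E          0.0059     3.876    0.7139    0.7869
  solve Keq expr → x = 0.002193; check Q = 761.7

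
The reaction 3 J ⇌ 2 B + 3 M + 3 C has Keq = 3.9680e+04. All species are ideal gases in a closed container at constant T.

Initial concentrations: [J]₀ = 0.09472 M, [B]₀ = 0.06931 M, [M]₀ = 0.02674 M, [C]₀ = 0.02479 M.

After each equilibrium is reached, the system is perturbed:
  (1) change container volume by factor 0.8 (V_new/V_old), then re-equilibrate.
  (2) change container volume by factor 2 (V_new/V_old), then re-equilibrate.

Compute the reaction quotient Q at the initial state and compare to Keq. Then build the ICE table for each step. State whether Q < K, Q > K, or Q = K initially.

Q₀ = 1.6466e-09; Q < K (proceeds forward)

Q₀ = 1.6466e-09 vs Keq = 3.9680e+04 ⇒ Q<K, forward
Step 1:
                    J           B           M           C
  Initial     0.09472     0.06931     0.02674     0.02479
  Change     -0.09461     0.06307     0.09461     0.09461
  Equil    1.1034e-04      0.1324      0.1213      0.1194
  solve Keq expr → x = 0.03154; check Q = 3.9680e+04
Then change container volume by factor 0.8 (V_new/V_old).
Step 2:
                    J           B           M           C
  Initial  1.3793e-04      0.1655      0.1517      0.1492
  Change   6.1938e-05 -4.1292e-05 -6.1938e-05 -6.1938e-05
  Equil    1.9986e-04      0.1654      0.1516      0.1492
  solve Keq expr → x = -2.0646e-05; check Q = 3.9680e+04
Then change container volume by factor 2 (V_new/V_old).
Step 3:
                    J           B           M           C
  Initial  9.9932e-05     0.08272     0.07581     0.07459
  Change  -6.8387e-05  4.5591e-05  6.8387e-05  6.8387e-05
  Equil    3.1546e-05     0.08276     0.07588     0.07466
  solve Keq expr → x = 2.2796e-05; check Q = 3.9680e+04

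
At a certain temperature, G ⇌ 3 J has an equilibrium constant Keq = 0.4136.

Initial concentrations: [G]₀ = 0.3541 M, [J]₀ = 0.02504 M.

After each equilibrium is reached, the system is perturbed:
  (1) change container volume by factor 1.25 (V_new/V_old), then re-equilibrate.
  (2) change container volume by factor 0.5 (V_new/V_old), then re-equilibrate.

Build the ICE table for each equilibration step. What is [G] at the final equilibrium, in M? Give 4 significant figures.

Q₀ = 4.4338e-05 vs Keq = 0.4136 ⇒ Q<K, forward
Step 1:
                   G          J
  init        0.3541    0.02504
  Δ          -0.1402     0.4206
  eq          0.2139     0.4456
  solve Keq expr → x = 0.1402; check Q = 0.4136
Then change container volume by factor 1.25 (V_new/V_old).
Step 2:
                   G          J
  init        0.1711     0.3565
  Δ         -0.01493    0.04478
  eq          0.1562     0.4013
  solve Keq expr → x = 0.01493; check Q = 0.4136
Then change container volume by factor 0.5 (V_new/V_old).
Step 3:
                   G          J
  init        0.3124     0.8025
  Δ          0.08492    -0.2548
  eq          0.3973     0.5477
  solve Keq expr → x = -0.08492; check Q = 0.4136

[G]_eq = 0.3973 M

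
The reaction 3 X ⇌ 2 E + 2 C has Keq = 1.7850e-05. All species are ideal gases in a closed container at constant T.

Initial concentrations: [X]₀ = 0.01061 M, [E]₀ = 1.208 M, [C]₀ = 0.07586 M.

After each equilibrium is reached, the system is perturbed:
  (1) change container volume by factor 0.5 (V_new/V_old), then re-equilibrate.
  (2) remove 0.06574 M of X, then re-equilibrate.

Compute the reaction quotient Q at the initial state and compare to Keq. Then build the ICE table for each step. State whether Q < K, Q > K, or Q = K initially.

Q₀ = 7031 vs Keq = 1.7850e-05 ⇒ Q>K, reverse
Step 1:
                    X           E           C
  Initial     0.01061       1.208     0.07586
  Change       0.1135     -0.0757     -0.0757
  Equil        0.1242       1.132  1.6323e-04
  solve Keq expr → x = -0.03785; check Q = 1.7850e-05
Then change container volume by factor 0.5 (V_new/V_old).
Step 2:
                    X           E           C
  Initial      0.2483       2.265  3.2646e-04
  Change   1.4311e-04 -9.5409e-05 -9.5409e-05
  Equil        0.2485       2.265  2.3105e-04
  solve Keq expr → x = -4.7705e-05; check Q = 1.7850e-05
Then remove 0.06574 M of X.
Step 3:
                    X           E           C
  Initial      0.1827       2.265  2.3105e-04
  Change   1.2777e-04 -8.5181e-05 -8.5181e-05
  Equil        0.1828       2.264  1.4587e-04
  solve Keq expr → x = -4.2591e-05; check Q = 1.7850e-05

Q₀ = 7031; Q > K (proceeds reverse)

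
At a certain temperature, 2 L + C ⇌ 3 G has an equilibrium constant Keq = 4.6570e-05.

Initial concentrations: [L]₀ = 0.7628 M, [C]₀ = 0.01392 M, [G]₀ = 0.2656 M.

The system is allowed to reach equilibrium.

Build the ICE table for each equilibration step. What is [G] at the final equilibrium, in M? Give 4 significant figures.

Q₀ = 2.313 vs Keq = 4.6570e-05 ⇒ Q>K, reverse
Step 1:
                   L          C          G
  init        0.7628    0.01392     0.2656
  Δ           0.1666    0.08328    -0.2498
  eq          0.9294     0.0972    0.01575
  solve Keq expr → x = -0.08328; check Q = 4.6570e-05

[G]_eq = 0.01575 M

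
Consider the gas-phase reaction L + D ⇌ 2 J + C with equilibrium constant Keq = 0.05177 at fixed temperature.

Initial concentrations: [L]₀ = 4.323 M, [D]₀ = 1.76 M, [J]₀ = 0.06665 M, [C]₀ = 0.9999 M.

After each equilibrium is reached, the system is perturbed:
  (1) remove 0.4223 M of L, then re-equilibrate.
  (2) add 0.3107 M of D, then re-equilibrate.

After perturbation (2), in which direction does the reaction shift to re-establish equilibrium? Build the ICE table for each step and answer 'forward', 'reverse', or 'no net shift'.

Direction: forward

Q₀ = 5.8379e-04 vs Keq = 0.05177 ⇒ Q<K, forward
Step 1:
                  L         D         J         C
  init        4.323      1.76   0.06665    0.9999
  Δ         -0.2246   -0.2246    0.4492    0.2246
  eq          4.098     1.535    0.5158     1.224
  solve Keq expr → x = 0.2246; check Q = 0.05177
Then remove 0.4223 M of L.
Step 2:
                  L         D         J         C
  init        3.676     1.535    0.5158     1.224
  Δ         0.01125   0.01125  -0.02249  -0.01125
  eq          3.687     1.547    0.4933     1.213
  solve Keq expr → x = -0.01125; check Q = 0.05177
Then add 0.3107 M of D.
Step 3:
                  L         D         J         C
  init        3.687     1.857    0.4933     1.213
  Δ         -0.0194   -0.0194    0.0388    0.0194
  eq          3.668     1.838    0.5321     1.233
  solve Keq expr → x = 0.0194; check Q = 0.05177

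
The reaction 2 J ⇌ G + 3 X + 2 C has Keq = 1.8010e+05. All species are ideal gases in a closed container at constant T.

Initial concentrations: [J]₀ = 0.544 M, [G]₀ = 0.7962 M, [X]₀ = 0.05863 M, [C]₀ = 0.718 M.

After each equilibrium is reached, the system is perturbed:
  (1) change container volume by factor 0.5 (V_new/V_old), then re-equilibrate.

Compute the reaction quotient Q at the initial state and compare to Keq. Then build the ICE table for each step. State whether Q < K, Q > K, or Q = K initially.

Q₀ = 2.7953e-04; Q < K (proceeds forward)

Q₀ = 2.7953e-04 vs Keq = 1.8010e+05 ⇒ Q<K, forward
Step 1:
                    J           G           X           C
  Initial       0.544      0.7962     0.05863       0.718
  Change      -0.5415      0.2708      0.8123      0.5415
  Equil      0.002492       1.067      0.8709        1.26
  solve Keq expr → x = 0.2708; check Q = 1.8010e+05
Then change container volume by factor 0.5 (V_new/V_old).
Step 2:
                    J           G           X           C
  Initial    0.004983       2.134       1.742       2.519
  Change      0.01443   -0.007217    -0.02165    -0.01443
  Equil       0.01942       2.127        1.72       2.505
  solve Keq expr → x = -0.007217; check Q = 1.8010e+05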